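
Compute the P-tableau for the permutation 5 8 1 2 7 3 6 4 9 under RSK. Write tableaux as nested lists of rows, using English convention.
Insert 5: appended to row 1. P = [[5]].
Insert 8: appended to row 1. P = [[5, 8]].
Insert 1: 1 bumps 5 from row 1; 5 starts row 2. P = [[1, 8], [5]].
Insert 2: 2 bumps 8 from row 1; 8 appends to row 2. P = [[1, 2], [5, 8]].
Insert 7: appended to row 1. P = [[1, 2, 7], [5, 8]].
Insert 3: 3 bumps 7 from row 1; 7 bumps 8 from row 2; 8 starts row 3. P = [[1, 2, 3], [5, 7], [8]].
Insert 6: appended to row 1. P = [[1, 2, 3, 6], [5, 7], [8]].
Insert 4: 4 bumps 6 from row 1; 6 bumps 7 from row 2; 7 bumps 8 from row 3; 8 starts row 4. P = [[1, 2, 3, 4], [5, 6], [7], [8]].
Insert 9: appended to row 1. P = [[1, 2, 3, 4, 9], [5, 6], [7], [8]].

So P = [[1, 2, 3, 4, 9], [5, 6], [7], [8]].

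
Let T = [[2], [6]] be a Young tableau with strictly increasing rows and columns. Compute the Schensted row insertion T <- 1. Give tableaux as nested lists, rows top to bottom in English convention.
In row 1, 1 replaces 2 (the leftmost entry greater than 1); 2 is bumped to row 2. In row 2, 2 replaces 6 (the leftmost entry greater than 2); 6 is bumped to row 3. 6 starts a new row 3. The new tableau is [[1], [2], [6]].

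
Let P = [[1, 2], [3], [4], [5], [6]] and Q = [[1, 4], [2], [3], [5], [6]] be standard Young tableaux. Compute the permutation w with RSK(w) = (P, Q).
Reverse the RSK construction: for i from n down to 1, find the cell of Q containing i, remove the entry at that cell from P, and reverse-bump it up through P; the value ejected from row 1 is w(i).

Step i=6: Q has 6 at row 5, column 1; remove 6 from row 5 of P and reverse-bump: 6 enters row 4 and ejects 5; 5 enters row 3 and ejects 4; 4 enters row 2 and ejects 3; 3 enters row 1 and ejects 2. So w(6) = 2. P is now [[1, 3], [4], [5], [6]].
Step i=5: Q has 5 at row 4, column 1; remove 6 from row 4 of P and reverse-bump: 6 enters row 3 and ejects 5; 5 enters row 2 and ejects 4; 4 enters row 1 and ejects 3. So w(5) = 3. P is now [[1, 4], [5], [6]].
Step i=4: Q has 4 at row 1, column 2; remove that cell from P, ejecting 4. So w(4) = 4. P is now [[1], [5], [6]].
Step i=3: Q has 3 at row 3, column 1; remove 6 from row 3 of P and reverse-bump: 6 enters row 2 and ejects 5; 5 enters row 1 and ejects 1. So w(3) = 1. P is now [[5], [6]].
Step i=2: Q has 2 at row 2, column 1; remove 6 from row 2 of P and reverse-bump: 6 enters row 1 and ejects 5. So w(2) = 5. P is now [[6]].
Step i=1: Q has 1 at row 1, column 1; remove that cell from P, ejecting 6. So w(1) = 6. P is now [].

So w = 6 5 1 4 3 2.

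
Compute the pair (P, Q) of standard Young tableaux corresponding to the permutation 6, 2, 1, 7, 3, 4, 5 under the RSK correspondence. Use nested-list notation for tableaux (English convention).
Insert each entry of the permutation into P by Schensted row insertion, recording in Q the position of each new cell.

Insert 6: appended to row 1. P = [[6]], Q = [[1]].
Insert 2: 2 bumps 6 from row 1; 6 starts row 2. P = [[2], [6]], Q = [[1], [2]].
Insert 1: 1 bumps 2 from row 1; 2 bumps 6 from row 2; 6 starts row 3. P = [[1], [2], [6]], Q = [[1], [2], [3]].
Insert 7: appended to row 1. P = [[1, 7], [2], [6]], Q = [[1, 4], [2], [3]].
Insert 3: 3 bumps 7 from row 1; 7 appends to row 2. P = [[1, 3], [2, 7], [6]], Q = [[1, 4], [2, 5], [3]].
Insert 4: appended to row 1. P = [[1, 3, 4], [2, 7], [6]], Q = [[1, 4, 6], [2, 5], [3]].
Insert 5: appended to row 1. P = [[1, 3, 4, 5], [2, 7], [6]], Q = [[1, 4, 6, 7], [2, 5], [3]].

So P = [[1, 3, 4, 5], [2, 7], [6]], Q = [[1, 4, 6, 7], [2, 5], [3]].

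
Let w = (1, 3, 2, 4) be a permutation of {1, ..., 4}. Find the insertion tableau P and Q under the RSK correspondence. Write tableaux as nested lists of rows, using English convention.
Insert each entry of the permutation into P by Schensted row insertion, recording in Q the position of each new cell.

After inserting 1: P = [[1]].
After inserting 3: P = [[1, 3]].
After inserting 2: P = [[1, 2], [3]].
After inserting 4: P = [[1, 2, 4], [3]].

So P = [[1, 2, 4], [3]], Q = [[1, 2, 4], [3]].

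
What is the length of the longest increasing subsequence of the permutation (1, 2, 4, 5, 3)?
4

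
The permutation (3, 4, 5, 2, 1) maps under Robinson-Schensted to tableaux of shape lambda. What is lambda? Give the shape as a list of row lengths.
[3, 1, 1]

Row-insert each entry into an empty tableau.

After inserting 3: P = [[3]].
After inserting 4: P = [[3, 4]].
After inserting 5: P = [[3, 4, 5]].
After inserting 2: P = [[2, 4, 5], [3]].
After inserting 1: P = [[1, 4, 5], [2], [3]].

The final insertion tableau P = [[1, 4, 5], [2], [3]] has shape [3, 1, 1].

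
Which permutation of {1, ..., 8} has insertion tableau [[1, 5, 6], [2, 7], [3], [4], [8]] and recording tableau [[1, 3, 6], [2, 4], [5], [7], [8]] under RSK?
4 3 8 7 5 6 2 1

Reverse the RSK construction: for i from n down to 1, find the cell of Q containing i, remove the entry at that cell from P, and reverse-bump it up through P; the value ejected from row 1 is w(i).

Step i=8: Q has 8 at row 5, column 1; remove 8 from row 5 of P and reverse-bump: 8 enters row 4 and ejects 4; 4 enters row 3 and ejects 3; 3 enters row 2 and ejects 2; 2 enters row 1 and ejects 1. So w(8) = 1. P is now [[2, 5, 6], [3, 7], [4], [8]].
Step i=7: Q has 7 at row 4, column 1; remove 8 from row 4 of P and reverse-bump: 8 enters row 3 and ejects 4; 4 enters row 2 and ejects 3; 3 enters row 1 and ejects 2. So w(7) = 2. P is now [[3, 5, 6], [4, 7], [8]].
Step i=6: Q has 6 at row 1, column 3; remove that cell from P, ejecting 6. So w(6) = 6. P is now [[3, 5], [4, 7], [8]].
Step i=5: Q has 5 at row 3, column 1; remove 8 from row 3 of P and reverse-bump: 8 enters row 2 and ejects 7; 7 enters row 1 and ejects 5. So w(5) = 5. P is now [[3, 7], [4, 8]].
Step i=4: Q has 4 at row 2, column 2; remove 8 from row 2 of P and reverse-bump: 8 enters row 1 and ejects 7. So w(4) = 7. P is now [[3, 8], [4]].
Step i=3: Q has 3 at row 1, column 2; remove that cell from P, ejecting 8. So w(3) = 8. P is now [[3], [4]].
Step i=2: Q has 2 at row 2, column 1; remove 4 from row 2 of P and reverse-bump: 4 enters row 1 and ejects 3. So w(2) = 3. P is now [[4]].
Step i=1: Q has 1 at row 1, column 1; remove that cell from P, ejecting 4. So w(1) = 4. P is now [].

So w = 4 3 8 7 5 6 2 1.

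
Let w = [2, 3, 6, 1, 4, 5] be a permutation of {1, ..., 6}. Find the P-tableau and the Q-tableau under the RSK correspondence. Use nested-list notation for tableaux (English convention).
P = [[1, 3, 4, 5], [2, 6]], Q = [[1, 2, 3, 6], [4, 5]]

Insert each entry of the permutation into P by Schensted row insertion, recording in Q the position of each new cell.

Insert 2: appended to row 1. P = [[2]].
Insert 3: appended to row 1. P = [[2, 3]].
Insert 6: appended to row 1. P = [[2, 3, 6]].
Insert 1: 1 bumps 2 from row 1; 2 starts row 2. P = [[1, 3, 6], [2]].
Insert 4: 4 bumps 6 from row 1; 6 appends to row 2. P = [[1, 3, 4], [2, 6]].
Insert 5: appended to row 1. P = [[1, 3, 4, 5], [2, 6]].

So P = [[1, 3, 4, 5], [2, 6]], Q = [[1, 2, 3, 6], [4, 5]].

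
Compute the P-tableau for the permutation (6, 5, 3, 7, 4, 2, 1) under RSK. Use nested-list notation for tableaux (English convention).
P = [[1, 4], [2, 7], [3], [5], [6]]

Insert 6: appended to row 1. P = [[6]].
Insert 5: 5 bumps 6 from row 1; 6 starts row 2. P = [[5], [6]].
Insert 3: 3 bumps 5 from row 1; 5 bumps 6 from row 2; 6 starts row 3. P = [[3], [5], [6]].
Insert 7: appended to row 1. P = [[3, 7], [5], [6]].
Insert 4: 4 bumps 7 from row 1; 7 appends to row 2. P = [[3, 4], [5, 7], [6]].
Insert 2: 2 bumps 3 from row 1; 3 bumps 5 from row 2; 5 bumps 6 from row 3; 6 starts row 4. P = [[2, 4], [3, 7], [5], [6]].
Insert 1: 1 bumps 2 from row 1; 2 bumps 3 from row 2; 3 bumps 5 from row 3; 5 bumps 6 from row 4; 6 starts row 5. P = [[1, 4], [2, 7], [3], [5], [6]].

So P = [[1, 4], [2, 7], [3], [5], [6]].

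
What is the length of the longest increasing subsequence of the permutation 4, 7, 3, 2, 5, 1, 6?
3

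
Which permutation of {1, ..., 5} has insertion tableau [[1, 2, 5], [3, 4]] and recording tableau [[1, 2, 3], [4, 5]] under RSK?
3 4 5 1 2

Reverse the RSK construction: for i from n down to 1, find the cell of Q containing i, remove the entry at that cell from P, and reverse-bump it up through P; the value ejected from row 1 is w(i).

Step i=5: Q has 5 at row 2, column 2; remove 4 from row 2 of P and reverse-bump: 4 enters row 1 and ejects 2. So w(5) = 2. P is now [[1, 4, 5], [3]].
Step i=4: Q has 4 at row 2, column 1; remove 3 from row 2 of P and reverse-bump: 3 enters row 1 and ejects 1. So w(4) = 1. P is now [[3, 4, 5]].
Step i=3: Q has 3 at row 1, column 3; remove that cell from P, ejecting 5. So w(3) = 5. P is now [[3, 4]].
Step i=2: Q has 2 at row 1, column 2; remove that cell from P, ejecting 4. So w(2) = 4. P is now [[3]].
Step i=1: Q has 1 at row 1, column 1; remove that cell from P, ejecting 3. So w(1) = 3. P is now [].

So w = 3 4 5 1 2.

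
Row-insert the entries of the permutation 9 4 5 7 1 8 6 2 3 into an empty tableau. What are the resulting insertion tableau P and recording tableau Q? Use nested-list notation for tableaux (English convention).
Insert each entry of the permutation into P by Schensted row insertion, recording in Q the position of each new cell.

Insert 9: appended to row 1. P = [[9]].
Insert 4: 4 bumps 9 from row 1; 9 starts row 2. P = [[4], [9]].
Insert 5: appended to row 1. P = [[4, 5], [9]].
Insert 7: appended to row 1. P = [[4, 5, 7], [9]].
Insert 1: 1 bumps 4 from row 1; 4 bumps 9 from row 2; 9 starts row 3. P = [[1, 5, 7], [4], [9]].
Insert 8: appended to row 1. P = [[1, 5, 7, 8], [4], [9]].
Insert 6: 6 bumps 7 from row 1; 7 appends to row 2. P = [[1, 5, 6, 8], [4, 7], [9]].
Insert 2: 2 bumps 5 from row 1; 5 bumps 7 from row 2; 7 bumps 9 from row 3; 9 starts row 4. P = [[1, 2, 6, 8], [4, 5], [7], [9]].
Insert 3: 3 bumps 6 from row 1; 6 appends to row 2. P = [[1, 2, 3, 8], [4, 5, 6], [7], [9]].

So P = [[1, 2, 3, 8], [4, 5, 6], [7], [9]], Q = [[1, 3, 4, 6], [2, 7, 9], [5], [8]].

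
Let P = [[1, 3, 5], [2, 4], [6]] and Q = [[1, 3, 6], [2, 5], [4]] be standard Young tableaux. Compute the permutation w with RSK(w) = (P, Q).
Reverse the RSK construction: for i from n down to 1, find the cell of Q containing i, remove the entry at that cell from P, and reverse-bump it up through P; the value ejected from row 1 is w(i).

Step i=6: Q has 6 at row 1, column 3; remove that cell from P, ejecting 5. So w(6) = 5. P is now [[1, 3], [2, 4], [6]].
Step i=5: Q has 5 at row 2, column 2; remove 4 from row 2 of P and reverse-bump: 4 enters row 1 and ejects 3. So w(5) = 3. P is now [[1, 4], [2], [6]].
Step i=4: Q has 4 at row 3, column 1; remove 6 from row 3 of P and reverse-bump: 6 enters row 2 and ejects 2; 2 enters row 1 and ejects 1. So w(4) = 1. P is now [[2, 4], [6]].
Step i=3: Q has 3 at row 1, column 2; remove that cell from P, ejecting 4. So w(3) = 4. P is now [[2], [6]].
Step i=2: Q has 2 at row 2, column 1; remove 6 from row 2 of P and reverse-bump: 6 enters row 1 and ejects 2. So w(2) = 2. P is now [[6]].
Step i=1: Q has 1 at row 1, column 1; remove that cell from P, ejecting 6. So w(1) = 6. P is now [].

So w = 6 2 4 1 3 5.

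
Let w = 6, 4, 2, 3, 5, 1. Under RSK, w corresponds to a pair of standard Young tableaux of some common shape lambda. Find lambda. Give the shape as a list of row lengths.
[3, 1, 1, 1]

Row-insert each entry into an empty tableau.

After inserting 6: P = [[6]].
After inserting 4: P = [[4], [6]].
After inserting 2: P = [[2], [4], [6]].
After inserting 3: P = [[2, 3], [4], [6]].
After inserting 5: P = [[2, 3, 5], [4], [6]].
After inserting 1: P = [[1, 3, 5], [2], [4], [6]].

The final insertion tableau P = [[1, 3, 5], [2], [4], [6]] has shape [3, 1, 1, 1].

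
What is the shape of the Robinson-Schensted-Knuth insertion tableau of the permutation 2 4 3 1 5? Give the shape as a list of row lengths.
Row-insert each entry into an empty tableau.

After inserting 2: P = [[2]].
After inserting 4: P = [[2, 4]].
After inserting 3: P = [[2, 3], [4]].
After inserting 1: P = [[1, 3], [2], [4]].
After inserting 5: P = [[1, 3, 5], [2], [4]].

The final insertion tableau P = [[1, 3, 5], [2], [4]] has shape [3, 1, 1].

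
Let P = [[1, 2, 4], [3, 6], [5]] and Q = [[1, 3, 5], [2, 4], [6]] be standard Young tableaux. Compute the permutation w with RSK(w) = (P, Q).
5 1 6 3 4 2

Reverse the RSK construction: for i from n down to 1, find the cell of Q containing i, remove the entry at that cell from P, and reverse-bump it up through P; the value ejected from row 1 is w(i).

Step i=6: Q has 6 at row 3, column 1; remove 5 from row 3 of P and reverse-bump: 5 enters row 2 and ejects 3; 3 enters row 1 and ejects 2. So w(6) = 2. P is now [[1, 3, 4], [5, 6]].
Step i=5: Q has 5 at row 1, column 3; remove that cell from P, ejecting 4. So w(5) = 4. P is now [[1, 3], [5, 6]].
Step i=4: Q has 4 at row 2, column 2; remove 6 from row 2 of P and reverse-bump: 6 enters row 1 and ejects 3. So w(4) = 3. P is now [[1, 6], [5]].
Step i=3: Q has 3 at row 1, column 2; remove that cell from P, ejecting 6. So w(3) = 6. P is now [[1], [5]].
Step i=2: Q has 2 at row 2, column 1; remove 5 from row 2 of P and reverse-bump: 5 enters row 1 and ejects 1. So w(2) = 1. P is now [[5]].
Step i=1: Q has 1 at row 1, column 1; remove that cell from P, ejecting 5. So w(1) = 5. P is now [].

So w = 5 1 6 3 4 2.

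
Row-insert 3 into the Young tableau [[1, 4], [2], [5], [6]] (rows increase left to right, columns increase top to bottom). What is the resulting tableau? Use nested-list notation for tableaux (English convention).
[[1, 3], [2, 4], [5], [6]]

In row 1, 3 replaces 4 (the leftmost entry greater than 3); 4 is bumped to row 2. 4 is appended to row 2. The new tableau is [[1, 3], [2, 4], [5], [6]].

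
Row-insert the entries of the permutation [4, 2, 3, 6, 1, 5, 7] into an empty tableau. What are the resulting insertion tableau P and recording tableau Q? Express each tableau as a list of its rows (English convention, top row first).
P = [[1, 3, 5, 7], [2, 6], [4]], Q = [[1, 3, 4, 7], [2, 6], [5]]

Insert each entry of the permutation into P by Schensted row insertion, recording in Q the position of each new cell.

Insert 4: appended to row 1. P = [[4]], Q = [[1]].
Insert 2: 2 bumps 4 from row 1; 4 starts row 2. P = [[2], [4]], Q = [[1], [2]].
Insert 3: appended to row 1. P = [[2, 3], [4]], Q = [[1, 3], [2]].
Insert 6: appended to row 1. P = [[2, 3, 6], [4]], Q = [[1, 3, 4], [2]].
Insert 1: 1 bumps 2 from row 1; 2 bumps 4 from row 2; 4 starts row 3. P = [[1, 3, 6], [2], [4]], Q = [[1, 3, 4], [2], [5]].
Insert 5: 5 bumps 6 from row 1; 6 appends to row 2. P = [[1, 3, 5], [2, 6], [4]], Q = [[1, 3, 4], [2, 6], [5]].
Insert 7: appended to row 1. P = [[1, 3, 5, 7], [2, 6], [4]], Q = [[1, 3, 4, 7], [2, 6], [5]].

So P = [[1, 3, 5, 7], [2, 6], [4]], Q = [[1, 3, 4, 7], [2, 6], [5]].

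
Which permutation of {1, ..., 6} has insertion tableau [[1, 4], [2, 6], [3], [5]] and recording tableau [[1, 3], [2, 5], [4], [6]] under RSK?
5 3 6 2 4 1

Reverse RSK: for i = n, n-1, ..., 1, locate i in Q, remove the corresponding corner cell from P, and reverse-bump its entry up through P; the value ejected from row 1 is w(i).

So w = 5 3 6 2 4 1.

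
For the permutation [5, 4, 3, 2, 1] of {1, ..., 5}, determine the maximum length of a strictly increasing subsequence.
1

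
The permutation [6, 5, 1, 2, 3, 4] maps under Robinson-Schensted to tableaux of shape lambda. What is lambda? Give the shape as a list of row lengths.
Row-insert each entry into an empty tableau.

After inserting 6: P = [[6]].
After inserting 5: P = [[5], [6]].
After inserting 1: P = [[1], [5], [6]].
After inserting 2: P = [[1, 2], [5], [6]].
After inserting 3: P = [[1, 2, 3], [5], [6]].
After inserting 4: P = [[1, 2, 3, 4], [5], [6]].

The final insertion tableau P = [[1, 2, 3, 4], [5], [6]] has shape [4, 1, 1].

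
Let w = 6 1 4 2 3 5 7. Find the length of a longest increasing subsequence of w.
5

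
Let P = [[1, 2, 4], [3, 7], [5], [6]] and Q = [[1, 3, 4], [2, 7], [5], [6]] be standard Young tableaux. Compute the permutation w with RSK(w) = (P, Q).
Reverse the RSK construction: for i from n down to 1, find the cell of Q containing i, remove the entry at that cell from P, and reverse-bump it up through P; the value ejected from row 1 is w(i).

Step i=7: Q has 7 at row 2, column 2; remove 7 from row 2 of P and reverse-bump: 7 enters row 1 and ejects 4. So w(7) = 4. P is now [[1, 2, 7], [3], [5], [6]].
Step i=6: Q has 6 at row 4, column 1; remove 6 from row 4 of P and reverse-bump: 6 enters row 3 and ejects 5; 5 enters row 2 and ejects 3; 3 enters row 1 and ejects 2. So w(6) = 2. P is now [[1, 3, 7], [5], [6]].
Step i=5: Q has 5 at row 3, column 1; remove 6 from row 3 of P and reverse-bump: 6 enters row 2 and ejects 5; 5 enters row 1 and ejects 3. So w(5) = 3. P is now [[1, 5, 7], [6]].
Step i=4: Q has 4 at row 1, column 3; remove that cell from P, ejecting 7. So w(4) = 7. P is now [[1, 5], [6]].
Step i=3: Q has 3 at row 1, column 2; remove that cell from P, ejecting 5. So w(3) = 5. P is now [[1], [6]].
Step i=2: Q has 2 at row 2, column 1; remove 6 from row 2 of P and reverse-bump: 6 enters row 1 and ejects 1. So w(2) = 1. P is now [[6]].
Step i=1: Q has 1 at row 1, column 1; remove that cell from P, ejecting 6. So w(1) = 6. P is now [].

So w = 6 1 5 7 3 2 4.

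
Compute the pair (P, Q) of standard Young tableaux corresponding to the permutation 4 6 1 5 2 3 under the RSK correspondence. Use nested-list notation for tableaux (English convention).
P = [[1, 2, 3], [4, 5], [6]], Q = [[1, 2, 6], [3, 4], [5]]

Insert each entry of the permutation into P by Schensted row insertion, recording in Q the position of each new cell.

Insert 4: appended to row 1. P = [[4]].
Insert 6: appended to row 1. P = [[4, 6]].
Insert 1: 1 bumps 4 from row 1; 4 starts row 2. P = [[1, 6], [4]].
Insert 5: 5 bumps 6 from row 1; 6 appends to row 2. P = [[1, 5], [4, 6]].
Insert 2: 2 bumps 5 from row 1; 5 bumps 6 from row 2; 6 starts row 3. P = [[1, 2], [4, 5], [6]].
Insert 3: appended to row 1. P = [[1, 2, 3], [4, 5], [6]].

So P = [[1, 2, 3], [4, 5], [6]], Q = [[1, 2, 6], [3, 4], [5]].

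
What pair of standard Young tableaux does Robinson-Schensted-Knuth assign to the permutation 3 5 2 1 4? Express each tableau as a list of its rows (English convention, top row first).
Insert each entry of the permutation into P by Schensted row insertion, recording in Q the position of each new cell.

Insert 3: appended to row 1. P = [[3]].
Insert 5: appended to row 1. P = [[3, 5]].
Insert 2: 2 bumps 3 from row 1; 3 starts row 2. P = [[2, 5], [3]].
Insert 1: 1 bumps 2 from row 1; 2 bumps 3 from row 2; 3 starts row 3. P = [[1, 5], [2], [3]].
Insert 4: 4 bumps 5 from row 1; 5 appends to row 2. P = [[1, 4], [2, 5], [3]].

So P = [[1, 4], [2, 5], [3]], Q = [[1, 2], [3, 5], [4]].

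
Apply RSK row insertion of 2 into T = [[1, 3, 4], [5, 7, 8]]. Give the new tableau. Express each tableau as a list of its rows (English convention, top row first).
[[1, 2, 4], [3, 7, 8], [5]]

In row 1, 2 replaces 3 (the leftmost entry greater than 2); 3 is bumped to row 2. In row 2, 3 replaces 5 (the leftmost entry greater than 3); 5 is bumped to row 3. 5 starts a new row 3. The new tableau is [[1, 2, 4], [3, 7, 8], [5]].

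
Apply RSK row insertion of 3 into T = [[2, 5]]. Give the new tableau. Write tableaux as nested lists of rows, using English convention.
In row 1, 3 replaces 5 (the leftmost entry greater than 3); 5 is bumped to row 2. 5 starts a new row 2. The new tableau is [[2, 3], [5]].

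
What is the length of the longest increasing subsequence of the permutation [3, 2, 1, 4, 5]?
3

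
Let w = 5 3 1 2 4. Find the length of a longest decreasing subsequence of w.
3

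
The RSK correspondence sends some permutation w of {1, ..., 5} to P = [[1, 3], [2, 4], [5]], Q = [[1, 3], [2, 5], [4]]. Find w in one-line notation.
Reverse the RSK construction: for i from n down to 1, find the cell of Q containing i, remove the entry at that cell from P, and reverse-bump it up through P; the value ejected from row 1 is w(i).

Step i=5: Q has 5 at row 2, column 2; remove 4 from row 2 of P and reverse-bump: 4 enters row 1 and ejects 3. So w(5) = 3. P is now [[1, 4], [2], [5]].
Step i=4: Q has 4 at row 3, column 1; remove 5 from row 3 of P and reverse-bump: 5 enters row 2 and ejects 2; 2 enters row 1 and ejects 1. So w(4) = 1. P is now [[2, 4], [5]].
Step i=3: Q has 3 at row 1, column 2; remove that cell from P, ejecting 4. So w(3) = 4. P is now [[2], [5]].
Step i=2: Q has 2 at row 2, column 1; remove 5 from row 2 of P and reverse-bump: 5 enters row 1 and ejects 2. So w(2) = 2. P is now [[5]].
Step i=1: Q has 1 at row 1, column 1; remove that cell from P, ejecting 5. So w(1) = 5. P is now [].

So w = 5 2 4 1 3.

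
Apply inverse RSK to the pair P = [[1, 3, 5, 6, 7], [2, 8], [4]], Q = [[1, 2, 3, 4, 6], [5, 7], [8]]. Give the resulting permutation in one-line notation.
Reverse the RSK construction: for i from n down to 1, find the cell of Q containing i, remove the entry at that cell from P, and reverse-bump it up through P; the value ejected from row 1 is w(i).

Step i=8: Q has 8 at row 3, column 1; remove 4 from row 3 of P and reverse-bump: 4 enters row 2 and ejects 2; 2 enters row 1 and ejects 1. So w(8) = 1. P is now [[2, 3, 5, 6, 7], [4, 8]].
Step i=7: Q has 7 at row 2, column 2; remove 8 from row 2 of P and reverse-bump: 8 enters row 1 and ejects 7. So w(7) = 7. P is now [[2, 3, 5, 6, 8], [4]].
Step i=6: Q has 6 at row 1, column 5; remove that cell from P, ejecting 8. So w(6) = 8. P is now [[2, 3, 5, 6], [4]].
Step i=5: Q has 5 at row 2, column 1; remove 4 from row 2 of P and reverse-bump: 4 enters row 1 and ejects 3. So w(5) = 3. P is now [[2, 4, 5, 6]].
Step i=4: Q has 4 at row 1, column 4; remove that cell from P, ejecting 6. So w(4) = 6. P is now [[2, 4, 5]].
Step i=3: Q has 3 at row 1, column 3; remove that cell from P, ejecting 5. So w(3) = 5. P is now [[2, 4]].
Step i=2: Q has 2 at row 1, column 2; remove that cell from P, ejecting 4. So w(2) = 4. P is now [[2]].
Step i=1: Q has 1 at row 1, column 1; remove that cell from P, ejecting 2. So w(1) = 2. P is now [].

So w = 2 4 5 6 3 8 7 1.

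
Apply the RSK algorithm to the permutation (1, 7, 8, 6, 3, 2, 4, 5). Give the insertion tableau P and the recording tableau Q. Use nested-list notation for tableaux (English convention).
Insert each entry of the permutation into P by Schensted row insertion, recording in Q the position of each new cell.

After inserting 1: P = [[1]].
After inserting 7: P = [[1, 7]].
After inserting 8: P = [[1, 7, 8]].
After inserting 6: P = [[1, 6, 8], [7]].
After inserting 3: P = [[1, 3, 8], [6], [7]].
After inserting 2: P = [[1, 2, 8], [3], [6], [7]].
After inserting 4: P = [[1, 2, 4], [3, 8], [6], [7]].
After inserting 5: P = [[1, 2, 4, 5], [3, 8], [6], [7]].

So P = [[1, 2, 4, 5], [3, 8], [6], [7]], Q = [[1, 2, 3, 8], [4, 7], [5], [6]].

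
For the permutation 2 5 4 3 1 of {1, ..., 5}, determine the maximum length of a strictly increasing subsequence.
2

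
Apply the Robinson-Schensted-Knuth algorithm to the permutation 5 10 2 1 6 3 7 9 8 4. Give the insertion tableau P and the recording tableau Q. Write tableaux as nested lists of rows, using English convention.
P = [[1, 3, 4, 8], [2, 6, 7], [5, 9], [10]], Q = [[1, 2, 7, 8], [3, 5, 9], [4, 6], [10]]

Insert each entry of the permutation into P by Schensted row insertion, recording in Q the position of each new cell.

Insert 5: appended to row 1. P = [[5]], Q = [[1]].
Insert 10: appended to row 1. P = [[5, 10]], Q = [[1, 2]].
Insert 2: 2 bumps 5 from row 1; 5 starts row 2. P = [[2, 10], [5]], Q = [[1, 2], [3]].
Insert 1: 1 bumps 2 from row 1; 2 bumps 5 from row 2; 5 starts row 3. P = [[1, 10], [2], [5]], Q = [[1, 2], [3], [4]].
Insert 6: 6 bumps 10 from row 1; 10 appends to row 2. P = [[1, 6], [2, 10], [5]], Q = [[1, 2], [3, 5], [4]].
Insert 3: 3 bumps 6 from row 1; 6 bumps 10 from row 2; 10 appends to row 3. P = [[1, 3], [2, 6], [5, 10]], Q = [[1, 2], [3, 5], [4, 6]].
Insert 7: appended to row 1. P = [[1, 3, 7], [2, 6], [5, 10]], Q = [[1, 2, 7], [3, 5], [4, 6]].
Insert 9: appended to row 1. P = [[1, 3, 7, 9], [2, 6], [5, 10]], Q = [[1, 2, 7, 8], [3, 5], [4, 6]].
Insert 8: 8 bumps 9 from row 1; 9 appends to row 2. P = [[1, 3, 7, 8], [2, 6, 9], [5, 10]], Q = [[1, 2, 7, 8], [3, 5, 9], [4, 6]].
Insert 4: 4 bumps 7 from row 1; 7 bumps 9 from row 2; 9 bumps 10 from row 3; 10 starts row 4. P = [[1, 3, 4, 8], [2, 6, 7], [5, 9], [10]], Q = [[1, 2, 7, 8], [3, 5, 9], [4, 6], [10]].

So P = [[1, 3, 4, 8], [2, 6, 7], [5, 9], [10]], Q = [[1, 2, 7, 8], [3, 5, 9], [4, 6], [10]].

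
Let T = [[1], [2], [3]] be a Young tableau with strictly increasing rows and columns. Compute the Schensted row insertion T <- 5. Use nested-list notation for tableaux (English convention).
[[1, 5], [2], [3]]

5 is larger than every entry of row 1, so it is appended to row 1. The new tableau is [[1, 5], [2], [3]].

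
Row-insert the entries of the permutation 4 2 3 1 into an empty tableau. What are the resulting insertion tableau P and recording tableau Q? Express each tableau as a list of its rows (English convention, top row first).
Insert each entry of the permutation into P by Schensted row insertion, recording in Q the position of each new cell.

Insert 4: appended to row 1. P = [[4]].
Insert 2: 2 bumps 4 from row 1; 4 starts row 2. P = [[2], [4]].
Insert 3: appended to row 1. P = [[2, 3], [4]].
Insert 1: 1 bumps 2 from row 1; 2 bumps 4 from row 2; 4 starts row 3. P = [[1, 3], [2], [4]].

So P = [[1, 3], [2], [4]], Q = [[1, 3], [2], [4]].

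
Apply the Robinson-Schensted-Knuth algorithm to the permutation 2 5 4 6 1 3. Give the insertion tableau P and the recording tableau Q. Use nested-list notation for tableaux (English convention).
P = [[1, 3, 6], [2, 4], [5]], Q = [[1, 2, 4], [3, 6], [5]]

Insert each entry of the permutation into P by Schensted row insertion, recording in Q the position of each new cell.

After inserting 2: P = [[2]].
After inserting 5: P = [[2, 5]].
After inserting 4: P = [[2, 4], [5]].
After inserting 6: P = [[2, 4, 6], [5]].
After inserting 1: P = [[1, 4, 6], [2], [5]].
After inserting 3: P = [[1, 3, 6], [2, 4], [5]].

So P = [[1, 3, 6], [2, 4], [5]], Q = [[1, 2, 4], [3, 6], [5]].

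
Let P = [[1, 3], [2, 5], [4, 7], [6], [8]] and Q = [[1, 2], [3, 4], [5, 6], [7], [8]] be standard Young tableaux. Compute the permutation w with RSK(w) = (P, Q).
Reverse RSK: for i = n, n-1, ..., 1, locate i in Q, remove the corresponding corner cell from P, and reverse-bump its entry up through P; the value ejected from row 1 is w(i).

So w = 6 8 4 7 2 5 3 1.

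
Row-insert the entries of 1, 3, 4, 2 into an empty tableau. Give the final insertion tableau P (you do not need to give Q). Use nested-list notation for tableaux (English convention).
P = [[1, 2, 4], [3]]

Insert 1: appended to row 1. P = [[1]].
Insert 3: appended to row 1. P = [[1, 3]].
Insert 4: appended to row 1. P = [[1, 3, 4]].
Insert 2: 2 bumps 3 from row 1; 3 starts row 2. P = [[1, 2, 4], [3]].

So P = [[1, 2, 4], [3]].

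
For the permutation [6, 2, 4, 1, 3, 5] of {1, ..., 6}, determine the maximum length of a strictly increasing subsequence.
3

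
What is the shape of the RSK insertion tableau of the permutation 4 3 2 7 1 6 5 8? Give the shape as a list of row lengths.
Row-insert each entry into an empty tableau.

After inserting 4: P = [[4]].
After inserting 3: P = [[3], [4]].
After inserting 2: P = [[2], [3], [4]].
After inserting 7: P = [[2, 7], [3], [4]].
After inserting 1: P = [[1, 7], [2], [3], [4]].
After inserting 6: P = [[1, 6], [2, 7], [3], [4]].
After inserting 5: P = [[1, 5], [2, 6], [3, 7], [4]].
After inserting 8: P = [[1, 5, 8], [2, 6], [3, 7], [4]].

The final insertion tableau P = [[1, 5, 8], [2, 6], [3, 7], [4]] has shape [3, 2, 2, 1].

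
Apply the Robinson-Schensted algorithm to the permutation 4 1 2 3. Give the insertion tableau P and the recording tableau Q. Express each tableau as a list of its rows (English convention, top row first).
Insert each entry of the permutation into P by Schensted row insertion, recording in Q the position of each new cell.

Insert 4: appended to row 1. P = [[4]].
Insert 1: 1 bumps 4 from row 1; 4 starts row 2. P = [[1], [4]].
Insert 2: appended to row 1. P = [[1, 2], [4]].
Insert 3: appended to row 1. P = [[1, 2, 3], [4]].

So P = [[1, 2, 3], [4]], Q = [[1, 3, 4], [2]].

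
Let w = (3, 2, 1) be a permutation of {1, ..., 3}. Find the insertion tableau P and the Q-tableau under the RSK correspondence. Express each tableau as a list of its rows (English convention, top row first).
Insert each entry of the permutation into P by Schensted row insertion, recording in Q the position of each new cell.

Insert 3: appended to row 1. P = [[3]].
Insert 2: 2 bumps 3 from row 1; 3 starts row 2. P = [[2], [3]].
Insert 1: 1 bumps 2 from row 1; 2 bumps 3 from row 2; 3 starts row 3. P = [[1], [2], [3]].

So P = [[1], [2], [3]], Q = [[1], [2], [3]].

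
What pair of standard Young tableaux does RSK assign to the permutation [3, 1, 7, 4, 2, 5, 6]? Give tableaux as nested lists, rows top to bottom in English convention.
P = [[1, 2, 5, 6], [3, 4], [7]], Q = [[1, 3, 6, 7], [2, 4], [5]]

Insert each entry of the permutation into P by Schensted row insertion, recording in Q the position of each new cell.

Insert 3: appended to row 1. P = [[3]].
Insert 1: 1 bumps 3 from row 1; 3 starts row 2. P = [[1], [3]].
Insert 7: appended to row 1. P = [[1, 7], [3]].
Insert 4: 4 bumps 7 from row 1; 7 appends to row 2. P = [[1, 4], [3, 7]].
Insert 2: 2 bumps 4 from row 1; 4 bumps 7 from row 2; 7 starts row 3. P = [[1, 2], [3, 4], [7]].
Insert 5: appended to row 1. P = [[1, 2, 5], [3, 4], [7]].
Insert 6: appended to row 1. P = [[1, 2, 5, 6], [3, 4], [7]].

So P = [[1, 2, 5, 6], [3, 4], [7]], Q = [[1, 3, 6, 7], [2, 4], [5]].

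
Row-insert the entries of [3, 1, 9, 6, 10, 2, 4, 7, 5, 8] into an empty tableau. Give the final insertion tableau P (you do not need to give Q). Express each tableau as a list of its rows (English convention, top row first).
P = [[1, 2, 4, 5, 8], [3, 6, 7], [9, 10]]

Insert 3: appended to row 1. P = [[3]].
Insert 1: 1 bumps 3 from row 1; 3 starts row 2. P = [[1], [3]].
Insert 9: appended to row 1. P = [[1, 9], [3]].
Insert 6: 6 bumps 9 from row 1; 9 appends to row 2. P = [[1, 6], [3, 9]].
Insert 10: appended to row 1. P = [[1, 6, 10], [3, 9]].
Insert 2: 2 bumps 6 from row 1; 6 bumps 9 from row 2; 9 starts row 3. P = [[1, 2, 10], [3, 6], [9]].
Insert 4: 4 bumps 10 from row 1; 10 appends to row 2. P = [[1, 2, 4], [3, 6, 10], [9]].
Insert 7: appended to row 1. P = [[1, 2, 4, 7], [3, 6, 10], [9]].
Insert 5: 5 bumps 7 from row 1; 7 bumps 10 from row 2; 10 appends to row 3. P = [[1, 2, 4, 5], [3, 6, 7], [9, 10]].
Insert 8: appended to row 1. P = [[1, 2, 4, 5, 8], [3, 6, 7], [9, 10]].

So P = [[1, 2, 4, 5, 8], [3, 6, 7], [9, 10]].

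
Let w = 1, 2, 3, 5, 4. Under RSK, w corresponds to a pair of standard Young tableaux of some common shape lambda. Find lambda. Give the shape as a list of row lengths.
[4, 1]

Row-insert each entry into an empty tableau.

After inserting 1: P = [[1]].
After inserting 2: P = [[1, 2]].
After inserting 3: P = [[1, 2, 3]].
After inserting 5: P = [[1, 2, 3, 5]].
After inserting 4: P = [[1, 2, 3, 4], [5]].

The final insertion tableau P = [[1, 2, 3, 4], [5]] has shape [4, 1].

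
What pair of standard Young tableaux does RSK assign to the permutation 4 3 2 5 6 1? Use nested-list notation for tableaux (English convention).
Insert each entry of the permutation into P by Schensted row insertion, recording in Q the position of each new cell.

Insert 4: appended to row 1. P = [[4]].
Insert 3: 3 bumps 4 from row 1; 4 starts row 2. P = [[3], [4]].
Insert 2: 2 bumps 3 from row 1; 3 bumps 4 from row 2; 4 starts row 3. P = [[2], [3], [4]].
Insert 5: appended to row 1. P = [[2, 5], [3], [4]].
Insert 6: appended to row 1. P = [[2, 5, 6], [3], [4]].
Insert 1: 1 bumps 2 from row 1; 2 bumps 3 from row 2; 3 bumps 4 from row 3; 4 starts row 4. P = [[1, 5, 6], [2], [3], [4]].

So P = [[1, 5, 6], [2], [3], [4]], Q = [[1, 4, 5], [2], [3], [6]].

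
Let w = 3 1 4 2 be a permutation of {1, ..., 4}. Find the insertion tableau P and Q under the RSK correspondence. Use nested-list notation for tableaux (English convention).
Insert each entry of the permutation into P by Schensted row insertion, recording in Q the position of each new cell.

Insert 3: appended to row 1. P = [[3]], Q = [[1]].
Insert 1: 1 bumps 3 from row 1; 3 starts row 2. P = [[1], [3]], Q = [[1], [2]].
Insert 4: appended to row 1. P = [[1, 4], [3]], Q = [[1, 3], [2]].
Insert 2: 2 bumps 4 from row 1; 4 appends to row 2. P = [[1, 2], [3, 4]], Q = [[1, 3], [2, 4]].

So P = [[1, 2], [3, 4]], Q = [[1, 3], [2, 4]].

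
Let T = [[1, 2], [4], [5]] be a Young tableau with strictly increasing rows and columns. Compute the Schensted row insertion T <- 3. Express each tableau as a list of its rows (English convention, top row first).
3 is larger than every entry of row 1, so it is appended to row 1. The new tableau is [[1, 2, 3], [4], [5]].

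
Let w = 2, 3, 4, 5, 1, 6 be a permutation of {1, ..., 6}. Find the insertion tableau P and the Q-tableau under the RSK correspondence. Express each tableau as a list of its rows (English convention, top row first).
Insert each entry of the permutation into P by Schensted row insertion, recording in Q the position of each new cell.

Insert 2: appended to row 1. P = [[2]], Q = [[1]].
Insert 3: appended to row 1. P = [[2, 3]], Q = [[1, 2]].
Insert 4: appended to row 1. P = [[2, 3, 4]], Q = [[1, 2, 3]].
Insert 5: appended to row 1. P = [[2, 3, 4, 5]], Q = [[1, 2, 3, 4]].
Insert 1: 1 bumps 2 from row 1; 2 starts row 2. P = [[1, 3, 4, 5], [2]], Q = [[1, 2, 3, 4], [5]].
Insert 6: appended to row 1. P = [[1, 3, 4, 5, 6], [2]], Q = [[1, 2, 3, 4, 6], [5]].

So P = [[1, 3, 4, 5, 6], [2]], Q = [[1, 2, 3, 4, 6], [5]].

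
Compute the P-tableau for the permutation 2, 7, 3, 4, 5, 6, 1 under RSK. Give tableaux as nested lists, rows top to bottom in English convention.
After inserting 2: P = [[2]].
After inserting 7: P = [[2, 7]].
After inserting 3: P = [[2, 3], [7]].
After inserting 4: P = [[2, 3, 4], [7]].
After inserting 5: P = [[2, 3, 4, 5], [7]].
After inserting 6: P = [[2, 3, 4, 5, 6], [7]].
After inserting 1: P = [[1, 3, 4, 5, 6], [2], [7]].

So P = [[1, 3, 4, 5, 6], [2], [7]].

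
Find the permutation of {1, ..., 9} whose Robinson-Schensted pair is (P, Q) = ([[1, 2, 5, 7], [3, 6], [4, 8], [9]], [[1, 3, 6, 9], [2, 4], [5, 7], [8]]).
4 1 9 3 2 8 6 5 7

Reverse the RSK construction: for i from n down to 1, find the cell of Q containing i, remove the entry at that cell from P, and reverse-bump it up through P; the value ejected from row 1 is w(i).

Step i=9: Q has 9 at row 1, column 4; remove that cell from P, ejecting 7. So w(9) = 7. P is now [[1, 2, 5], [3, 6], [4, 8], [9]].
Step i=8: Q has 8 at row 4, column 1; remove 9 from row 4 of P and reverse-bump: 9 enters row 3 and ejects 8; 8 enters row 2 and ejects 6; 6 enters row 1 and ejects 5. So w(8) = 5. P is now [[1, 2, 6], [3, 8], [4, 9]].
Step i=7: Q has 7 at row 3, column 2; remove 9 from row 3 of P and reverse-bump: 9 enters row 2 and ejects 8; 8 enters row 1 and ejects 6. So w(7) = 6. P is now [[1, 2, 8], [3, 9], [4]].
Step i=6: Q has 6 at row 1, column 3; remove that cell from P, ejecting 8. So w(6) = 8. P is now [[1, 2], [3, 9], [4]].
Step i=5: Q has 5 at row 3, column 1; remove 4 from row 3 of P and reverse-bump: 4 enters row 2 and ejects 3; 3 enters row 1 and ejects 2. So w(5) = 2. P is now [[1, 3], [4, 9]].
Step i=4: Q has 4 at row 2, column 2; remove 9 from row 2 of P and reverse-bump: 9 enters row 1 and ejects 3. So w(4) = 3. P is now [[1, 9], [4]].
Step i=3: Q has 3 at row 1, column 2; remove that cell from P, ejecting 9. So w(3) = 9. P is now [[1], [4]].
Step i=2: Q has 2 at row 2, column 1; remove 4 from row 2 of P and reverse-bump: 4 enters row 1 and ejects 1. So w(2) = 1. P is now [[4]].
Step i=1: Q has 1 at row 1, column 1; remove that cell from P, ejecting 4. So w(1) = 4. P is now [].

So w = 4 1 9 3 2 8 6 5 7.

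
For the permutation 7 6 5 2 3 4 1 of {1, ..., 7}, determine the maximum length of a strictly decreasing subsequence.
5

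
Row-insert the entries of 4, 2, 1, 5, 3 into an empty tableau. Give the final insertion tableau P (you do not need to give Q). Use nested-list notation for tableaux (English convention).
After inserting 4: P = [[4]].
After inserting 2: P = [[2], [4]].
After inserting 1: P = [[1], [2], [4]].
After inserting 5: P = [[1, 5], [2], [4]].
After inserting 3: P = [[1, 3], [2, 5], [4]].

So P = [[1, 3], [2, 5], [4]].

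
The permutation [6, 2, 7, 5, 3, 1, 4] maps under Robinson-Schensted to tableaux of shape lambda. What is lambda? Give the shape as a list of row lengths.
[3, 2, 1, 1]

Row-insert each entry into an empty tableau.

After inserting 6: P = [[6]].
After inserting 2: P = [[2], [6]].
After inserting 7: P = [[2, 7], [6]].
After inserting 5: P = [[2, 5], [6, 7]].
After inserting 3: P = [[2, 3], [5, 7], [6]].
After inserting 1: P = [[1, 3], [2, 7], [5], [6]].
After inserting 4: P = [[1, 3, 4], [2, 7], [5], [6]].

The final insertion tableau P = [[1, 3, 4], [2, 7], [5], [6]] has shape [3, 2, 1, 1].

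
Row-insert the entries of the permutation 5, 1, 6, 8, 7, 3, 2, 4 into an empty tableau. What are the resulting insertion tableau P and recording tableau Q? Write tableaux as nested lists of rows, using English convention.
Insert each entry of the permutation into P by Schensted row insertion, recording in Q the position of each new cell.

Insert 5: appended to row 1. P = [[5]].
Insert 1: 1 bumps 5 from row 1; 5 starts row 2. P = [[1], [5]].
Insert 6: appended to row 1. P = [[1, 6], [5]].
Insert 8: appended to row 1. P = [[1, 6, 8], [5]].
Insert 7: 7 bumps 8 from row 1; 8 appends to row 2. P = [[1, 6, 7], [5, 8]].
Insert 3: 3 bumps 6 from row 1; 6 bumps 8 from row 2; 8 starts row 3. P = [[1, 3, 7], [5, 6], [8]].
Insert 2: 2 bumps 3 from row 1; 3 bumps 5 from row 2; 5 bumps 8 from row 3; 8 starts row 4. P = [[1, 2, 7], [3, 6], [5], [8]].
Insert 4: 4 bumps 7 from row 1; 7 appends to row 2. P = [[1, 2, 4], [3, 6, 7], [5], [8]].

So P = [[1, 2, 4], [3, 6, 7], [5], [8]], Q = [[1, 3, 4], [2, 5, 8], [6], [7]].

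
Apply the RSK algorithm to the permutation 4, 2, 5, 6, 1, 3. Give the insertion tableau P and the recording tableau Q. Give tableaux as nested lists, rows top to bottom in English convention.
P = [[1, 3, 6], [2, 5], [4]], Q = [[1, 3, 4], [2, 6], [5]]

Insert each entry of the permutation into P by Schensted row insertion, recording in Q the position of each new cell.

Insert 4: appended to row 1. P = [[4]].
Insert 2: 2 bumps 4 from row 1; 4 starts row 2. P = [[2], [4]].
Insert 5: appended to row 1. P = [[2, 5], [4]].
Insert 6: appended to row 1. P = [[2, 5, 6], [4]].
Insert 1: 1 bumps 2 from row 1; 2 bumps 4 from row 2; 4 starts row 3. P = [[1, 5, 6], [2], [4]].
Insert 3: 3 bumps 5 from row 1; 5 appends to row 2. P = [[1, 3, 6], [2, 5], [4]].

So P = [[1, 3, 6], [2, 5], [4]], Q = [[1, 3, 4], [2, 6], [5]].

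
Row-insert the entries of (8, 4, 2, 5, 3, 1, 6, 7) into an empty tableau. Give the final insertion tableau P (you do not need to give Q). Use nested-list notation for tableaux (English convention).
Insert 8: appended to row 1. P = [[8]].
Insert 4: 4 bumps 8 from row 1; 8 starts row 2. P = [[4], [8]].
Insert 2: 2 bumps 4 from row 1; 4 bumps 8 from row 2; 8 starts row 3. P = [[2], [4], [8]].
Insert 5: appended to row 1. P = [[2, 5], [4], [8]].
Insert 3: 3 bumps 5 from row 1; 5 appends to row 2. P = [[2, 3], [4, 5], [8]].
Insert 1: 1 bumps 2 from row 1; 2 bumps 4 from row 2; 4 bumps 8 from row 3; 8 starts row 4. P = [[1, 3], [2, 5], [4], [8]].
Insert 6: appended to row 1. P = [[1, 3, 6], [2, 5], [4], [8]].
Insert 7: appended to row 1. P = [[1, 3, 6, 7], [2, 5], [4], [8]].

So P = [[1, 3, 6, 7], [2, 5], [4], [8]].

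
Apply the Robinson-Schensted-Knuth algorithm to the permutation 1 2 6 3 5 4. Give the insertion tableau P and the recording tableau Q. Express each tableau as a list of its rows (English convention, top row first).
Insert each entry of the permutation into P by Schensted row insertion, recording in Q the position of each new cell.

Insert 1: appended to row 1. P = [[1]], Q = [[1]].
Insert 2: appended to row 1. P = [[1, 2]], Q = [[1, 2]].
Insert 6: appended to row 1. P = [[1, 2, 6]], Q = [[1, 2, 3]].
Insert 3: 3 bumps 6 from row 1; 6 starts row 2. P = [[1, 2, 3], [6]], Q = [[1, 2, 3], [4]].
Insert 5: appended to row 1. P = [[1, 2, 3, 5], [6]], Q = [[1, 2, 3, 5], [4]].
Insert 4: 4 bumps 5 from row 1; 5 bumps 6 from row 2; 6 starts row 3. P = [[1, 2, 3, 4], [5], [6]], Q = [[1, 2, 3, 5], [4], [6]].

So P = [[1, 2, 3, 4], [5], [6]], Q = [[1, 2, 3, 5], [4], [6]].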